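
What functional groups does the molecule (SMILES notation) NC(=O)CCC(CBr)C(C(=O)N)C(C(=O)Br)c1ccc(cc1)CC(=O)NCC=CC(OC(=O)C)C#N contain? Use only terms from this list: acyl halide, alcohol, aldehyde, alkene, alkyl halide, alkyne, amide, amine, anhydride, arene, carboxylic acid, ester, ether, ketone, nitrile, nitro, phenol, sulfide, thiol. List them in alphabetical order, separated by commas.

acyl halide, alkene, alkyl halide, amide, arene, ester, nitrile

–C(=O)NH2: carbonyl C bonded to C and to N → amide (the N is not a separate amine).
pendant –CH2X: halogen on sp³ carbon → alkyl halide.
pendant –CONH2: carbonyl C bonded to C and N → amide.
pendant –C(=O)X: carbonyl C bonded to C and halogen → acyl halide.
para-disubstituted benzene ring → arene.
–C(=O)–N– linkage → amide (the N is not an amine).
C=C double bond → alkene.
pendant –OC(=O)CH3: an acyloxy group → ester.
–C≡N: carbon triple-bonded to nitrogen → nitrile.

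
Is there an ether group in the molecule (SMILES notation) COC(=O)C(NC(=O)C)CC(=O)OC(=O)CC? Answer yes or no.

no

Taking each segment in turn:
  CH3OOC: CH3O–C(=O)–: carbonyl C bonded to C and to –OCH3 → ester (not ketone + ether).
  CH(NHCOCH3): pendant –NHC(=O)CH3: N bonded to a carbonyl → amide (not amine).
  CH2CO-O-COCH2: two acyl groups sharing one oxygen, –C(=O)–O–C(=O)– → anhydride.
In CH3OOC, the C–O–C oxygen is adjacent to a C=O, so it belongs to an ester, not an ether.
The groups actually present are: amide, anhydride, ester.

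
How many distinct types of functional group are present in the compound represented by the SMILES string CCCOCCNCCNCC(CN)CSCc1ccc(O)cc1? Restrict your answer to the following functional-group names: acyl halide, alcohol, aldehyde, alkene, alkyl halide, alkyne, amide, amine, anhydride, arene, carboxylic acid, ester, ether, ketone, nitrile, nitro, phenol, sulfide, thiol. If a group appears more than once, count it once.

5

Reading the structure from left to right:
  CH2OCH2: C–O–C with sp³ carbons on both sides and no adjacent C=O → ether.
  CH2NHCH2: C–N–C with sp³ carbons and no adjacent C=O → amine (secondary).
  CH2NHCH2: C–N–C with sp³ carbons and no adjacent C=O → amine (secondary).
  CH(CH2NH2): pendant –CH2NH2: N on sp³ C, no adjacent C=O → amine.
  CH2SCH2: C–S–C linkage → sulfide (thioether).
  C6H4OH: –OH attached directly to an aromatic ring → phenol (not alcohol); the ring itself is an arene.
Distinct types present: amine, arene, ether, phenol, sulfide.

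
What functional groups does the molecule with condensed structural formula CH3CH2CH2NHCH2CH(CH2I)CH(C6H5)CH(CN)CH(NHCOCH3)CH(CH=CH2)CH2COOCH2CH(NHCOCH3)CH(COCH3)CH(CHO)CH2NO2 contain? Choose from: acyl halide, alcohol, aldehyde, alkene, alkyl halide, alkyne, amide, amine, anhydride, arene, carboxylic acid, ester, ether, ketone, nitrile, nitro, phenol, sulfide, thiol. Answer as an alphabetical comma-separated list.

C–N–C with sp³ carbons and no adjacent C=O → amine (secondary).
pendant –CH2X: halogen on sp³ carbon → alkyl halide.
pendant –C6H5: benzene ring → arene.
pendant –C≡N: nitrile.
pendant –NHC(=O)CH3: N bonded to a carbonyl → amide (not amine).
pendant –CH=CH2: C=C double bond → alkene.
–C(=O)–O–C with C on the carbonyl side → ester.
pendant –NHC(=O)CH3: N bonded to a carbonyl → amide (not amine).
pendant –COCH3: carbonyl C bonded to two carbons → ketone.
pendant –CHO: carbonyl C bonded to C and H → aldehyde.
–NO2 on carbon → nitro group.

aldehyde, alkene, alkyl halide, amide, amine, arene, ester, ketone, nitrile, nitro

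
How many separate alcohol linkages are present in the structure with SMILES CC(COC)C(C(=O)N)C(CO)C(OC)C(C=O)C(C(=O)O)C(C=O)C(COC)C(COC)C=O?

Reading the structure from left to right:
  CH(CH2OCH3): pendant –CH2OCH3: C–O–C linkage → ether.
  CH(CONH2): pendant –CONH2: carbonyl C bonded to C and N → amide.
  CH(CH2OH): pendant –CH2OH on an sp³ backbone C → alcohol.
  CH(OCH3): pendant –OCH3: C–O–C with sp³ C, no adjacent C=O → ether.
  CH(CHO): pendant –CHO: carbonyl C bonded to C and H → aldehyde.
  CH(COOH): pendant –COOH: carbonyl C bonded to C and –OH → carboxylic acid.
  CH(CHO): pendant –CHO: carbonyl C bonded to C and H → aldehyde.
  CH(CH2OCH3): pendant –CH2OCH3: C–O–C linkage → ether.
  CH(CH2OCH3): pendant –CH2OCH3: C–O–C linkage → ether.
  CHO: terminal –CHO: carbonyl C bonded to H and C → aldehyde.
Alcohol appears at: CH(CH2OH) → 1.

1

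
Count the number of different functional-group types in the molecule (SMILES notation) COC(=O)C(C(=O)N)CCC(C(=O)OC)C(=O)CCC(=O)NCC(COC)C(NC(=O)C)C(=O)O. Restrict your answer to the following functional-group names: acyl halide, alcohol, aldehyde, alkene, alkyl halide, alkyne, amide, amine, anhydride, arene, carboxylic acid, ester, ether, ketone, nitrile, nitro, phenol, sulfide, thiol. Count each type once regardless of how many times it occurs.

5

CH3O–C(=O)–: carbonyl C bonded to C and to –OCH3 → ester (not ketone + ether).
pendant –CONH2: carbonyl C bonded to C and N → amide.
pendant –COOCH3: carbonyl C bonded to C and –OCH3 → ester.
–C(=O)– with carbon on both sides → ketone.
–C(=O)–N– linkage → amide (the N is not an amine).
pendant –CH2OCH3: C–O–C linkage → ether.
pendant –NHC(=O)CH3: N bonded to a carbonyl → amide (not amine).
–COOH: carbonyl C bonded to –OH and C → carboxylic acid (the –OH is not a separate alcohol).
Distinct types present: amide, carboxylic acid, ester, ether, ketone.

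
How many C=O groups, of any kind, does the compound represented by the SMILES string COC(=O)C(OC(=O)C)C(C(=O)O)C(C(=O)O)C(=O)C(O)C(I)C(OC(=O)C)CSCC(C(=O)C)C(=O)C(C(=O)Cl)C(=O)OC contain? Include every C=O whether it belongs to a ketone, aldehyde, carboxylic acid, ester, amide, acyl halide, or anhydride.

10

CH3OOC: ester, 1 C=O (running total 1).
CH(OCOCH3): ester, 1 C=O (running total 2).
CH(COOH): carboxylic acid, 1 C=O (running total 3).
CH(COOH): carboxylic acid, 1 C=O (running total 4).
CO: ketone, 1 C=O (running total 5).
CH(OCOCH3): ester, 1 C=O (running total 6).
CH(COCH3): ketone, 1 C=O (running total 7).
CO: ketone, 1 C=O (running total 8).
CH(COCl): acyl halide, 1 C=O (running total 9).
COOCH3: ester, 1 C=O (running total 10).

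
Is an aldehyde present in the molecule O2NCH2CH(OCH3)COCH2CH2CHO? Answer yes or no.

–NO2 on carbon → nitro group.
pendant –OCH3: C–O–C with sp³ C, no adjacent C=O → ether.
–C(=O)– with carbon on both sides → ketone.
terminal –CHO: carbonyl C bonded to H and C → aldehyde.
The CHO segment supplies the aldehyde: terminal –CHO: carbonyl C bonded to H and C → aldehyde.

yes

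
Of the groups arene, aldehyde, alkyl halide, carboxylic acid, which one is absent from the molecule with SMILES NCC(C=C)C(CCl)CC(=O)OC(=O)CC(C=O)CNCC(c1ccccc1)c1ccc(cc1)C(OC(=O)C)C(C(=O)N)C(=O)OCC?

carboxylic acid

aldehyde: present (CH(CHO) — pendant –CHO: carbonyl C bonded to C and H → aldehyde).
arene: present (CH(C6H5) — pendant –C6H5: benzene ring → arene).
alkyl halide: present (CH(CH2Cl) — pendant –CH2X: halogen on sp³ carbon → alkyl halide).
carboxylic acid: absent. In each of CH(OCOCH3) and COOCH2CH3, the acyl oxygen is bonded to carbon (–O–C), not to H, so this is an ester. In CH(CONH2), the carbonyl is bonded to nitrogen, not to –OH; that is an amide.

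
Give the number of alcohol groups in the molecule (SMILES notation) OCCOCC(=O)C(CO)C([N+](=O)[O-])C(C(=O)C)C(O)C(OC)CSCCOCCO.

4

Working along the chain:
  HOCH2: HO– on an sp³ carbon → alcohol.
  CH2OCH2: C–O–C with sp³ carbons on both sides and no adjacent C=O → ether.
  CO: –C(=O)– with carbon on both sides → ketone.
  CH(CH2OH): pendant –CH2OH on an sp³ backbone C → alcohol.
  CH(NO2): –NO2 on an sp³ carbon → nitro (the N=O is not a carbonyl).
  CH(COCH3): pendant –COCH3: carbonyl C bonded to two carbons → ketone.
  CH(OH): –OH on an sp³ carbon → alcohol (secondary).
  CH(OCH3): pendant –OCH3: C–O–C with sp³ C, no adjacent C=O → ether.
  CH2SCH2: C–S–C linkage → sulfide (thioether).
  CH2OCH2: C–O–C with sp³ carbons on both sides and no adjacent C=O → ether.
  CH2OH: –OH on an sp³ carbon → alcohol.
Alcohol appears at: HOCH2, CH(CH2OH), CH(OH), CH2OH → 4.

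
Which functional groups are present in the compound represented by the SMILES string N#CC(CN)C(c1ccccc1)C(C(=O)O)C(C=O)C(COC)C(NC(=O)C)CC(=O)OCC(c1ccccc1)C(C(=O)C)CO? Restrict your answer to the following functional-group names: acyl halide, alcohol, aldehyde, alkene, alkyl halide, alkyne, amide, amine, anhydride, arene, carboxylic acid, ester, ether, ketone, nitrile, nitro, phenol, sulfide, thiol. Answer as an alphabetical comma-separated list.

Working along the chain:
  N≡C: N≡C–: carbon triple-bonded to nitrogen → nitrile.
  CH(CH2NH2): pendant –CH2NH2: N on sp³ C, no adjacent C=O → amine.
  CH(C6H5): pendant –C6H5: benzene ring → arene.
  CH(COOH): pendant –COOH: carbonyl C bonded to C and –OH → carboxylic acid.
  CH(CHO): pendant –CHO: carbonyl C bonded to C and H → aldehyde.
  CH(CH2OCH3): pendant –CH2OCH3: C–O–C linkage → ether.
  CH(NHCOCH3): pendant –NHC(=O)CH3: N bonded to a carbonyl → amide (not amine).
  CH2COOCH2: –C(=O)–O–C with C on the carbonyl side → ester.
  CH(C6H5): pendant –C6H5: benzene ring → arene.
  CH(COCH3): pendant –COCH3: carbonyl C bonded to two carbons → ketone.
  CH2OH: –OH on an sp³ carbon → alcohol.

alcohol, aldehyde, amide, amine, arene, carboxylic acid, ester, ether, ketone, nitrile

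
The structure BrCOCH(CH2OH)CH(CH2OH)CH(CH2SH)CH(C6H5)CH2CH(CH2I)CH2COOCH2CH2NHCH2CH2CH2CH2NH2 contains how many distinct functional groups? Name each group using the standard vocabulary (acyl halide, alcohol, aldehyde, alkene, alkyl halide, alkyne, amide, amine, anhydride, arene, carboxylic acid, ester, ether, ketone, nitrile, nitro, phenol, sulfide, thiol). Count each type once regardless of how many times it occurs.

–C(=O)Br: carbonyl C bonded to C and to a halogen → acyl halide (not alkyl halide).
pendant –CH2OH on an sp³ backbone C → alcohol.
pendant –CH2OH on an sp³ backbone C → alcohol.
pendant –CH2SH → thiol.
pendant –C6H5: benzene ring → arene.
pendant –CH2X: halogen on sp³ carbon → alkyl halide.
–C(=O)–O–C with C on the carbonyl side → ester.
C–N–C with sp³ carbons and no adjacent C=O → amine (secondary).
–NH2 on an sp³ carbon with no adjacent C=O → amine.
Distinct types present: acyl halide, alcohol, alkyl halide, amine, arene, ester, thiol.

7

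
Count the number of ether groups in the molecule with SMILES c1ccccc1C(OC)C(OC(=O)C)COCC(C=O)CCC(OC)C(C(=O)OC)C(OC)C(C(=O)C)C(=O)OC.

4

Working along the chain:
  C6H5: C6H5– phenyl ring → arene.
  CH(OCH3): pendant –OCH3: C–O–C with sp³ C, no adjacent C=O → ether.
  CH(OCOCH3): pendant –OC(=O)CH3: an acyloxy group → ester.
  CH2OCH2: C–O–C with sp³ carbons on both sides and no adjacent C=O → ether.
  CH(CHO): pendant –CHO: carbonyl C bonded to C and H → aldehyde.
  CH(OCH3): pendant –OCH3: C–O–C with sp³ C, no adjacent C=O → ether.
  CH(COOCH3): pendant –COOCH3: carbonyl C bonded to C and –OCH3 → ester.
  CH(OCH3): pendant –OCH3: C–O–C with sp³ C, no adjacent C=O → ether.
  CH(COCH3): pendant –COCH3: carbonyl C bonded to two carbons → ketone.
  COOCH3: –C(=O)OCH3: carbonyl C bonded to C and to –OCH3 → ester (not ketone + ether).
Ether appears at: CH(OCH3), CH2OCH2, CH(OCH3), CH(OCH3) → 4.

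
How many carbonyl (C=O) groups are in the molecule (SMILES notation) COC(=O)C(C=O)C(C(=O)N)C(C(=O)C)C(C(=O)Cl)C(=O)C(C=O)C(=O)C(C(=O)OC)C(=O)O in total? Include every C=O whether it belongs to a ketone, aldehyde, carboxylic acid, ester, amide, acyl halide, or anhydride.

10

CH3OOC: ester, 1 C=O (running total 1).
CH(CHO): aldehyde, 1 C=O (running total 2).
CH(CONH2): amide, 1 C=O (running total 3).
CH(COCH3): ketone, 1 C=O (running total 4).
CH(COCl): acyl halide, 1 C=O (running total 5).
CO: ketone, 1 C=O (running total 6).
CH(CHO): aldehyde, 1 C=O (running total 7).
CO: ketone, 1 C=O (running total 8).
CH(COOCH3): ester, 1 C=O (running total 9).
COOH: carboxylic acid, 1 C=O (running total 10).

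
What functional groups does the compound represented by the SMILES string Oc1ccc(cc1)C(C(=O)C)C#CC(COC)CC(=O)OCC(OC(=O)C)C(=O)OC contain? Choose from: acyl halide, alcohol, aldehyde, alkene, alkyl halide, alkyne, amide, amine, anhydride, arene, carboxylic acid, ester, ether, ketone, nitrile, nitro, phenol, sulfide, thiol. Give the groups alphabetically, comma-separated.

–OH attached directly to an aromatic ring → phenol (not alcohol); the ring itself is an arene.
pendant –COCH3: carbonyl C bonded to two carbons → ketone.
C≡C triple bond → alkyne.
pendant –CH2OCH3: C–O–C linkage → ether.
–C(=O)–O–C with C on the carbonyl side → ester.
pendant –OC(=O)CH3: an acyloxy group → ester.
–C(=O)OCH3: carbonyl C bonded to C and to –OCH3 → ester (not ketone + ether).

alkyne, arene, ester, ether, ketone, phenol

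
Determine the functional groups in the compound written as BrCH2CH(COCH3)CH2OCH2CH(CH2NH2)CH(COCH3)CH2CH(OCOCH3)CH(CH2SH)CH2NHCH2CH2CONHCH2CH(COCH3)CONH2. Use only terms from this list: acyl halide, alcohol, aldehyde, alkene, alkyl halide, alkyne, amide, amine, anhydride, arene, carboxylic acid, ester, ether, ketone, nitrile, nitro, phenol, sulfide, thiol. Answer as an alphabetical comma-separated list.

Working along the chain:
  BrCH2: halogen on an sp³ carbon → alkyl halide.
  CH(COCH3): pendant –COCH3: carbonyl C bonded to two carbons → ketone.
  CH2OCH2: C–O–C with sp³ carbons on both sides and no adjacent C=O → ether.
  CH(CH2NH2): pendant –CH2NH2: N on sp³ C, no adjacent C=O → amine.
  CH(COCH3): pendant –COCH3: carbonyl C bonded to two carbons → ketone.
  CH(OCOCH3): pendant –OC(=O)CH3: an acyloxy group → ester.
  CH(CH2SH): pendant –CH2SH → thiol.
  CH2NHCH2: C–N–C with sp³ carbons and no adjacent C=O → amine (secondary).
  CH2CONHCH2: –C(=O)–N– linkage → amide (the N is not an amine).
  CH(COCH3): pendant –COCH3: carbonyl C bonded to two carbons → ketone.
  CONH2: –C(=O)NH2: carbonyl C bonded to C and to N → amide (the N is not a separate amine).

alkyl halide, amide, amine, ester, ether, ketone, thiol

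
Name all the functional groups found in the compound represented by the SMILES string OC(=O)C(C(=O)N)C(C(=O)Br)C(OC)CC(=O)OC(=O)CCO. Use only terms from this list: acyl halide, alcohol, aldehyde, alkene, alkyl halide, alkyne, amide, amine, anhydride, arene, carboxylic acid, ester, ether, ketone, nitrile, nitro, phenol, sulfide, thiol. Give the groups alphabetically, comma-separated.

Working along the chain:
  HOOC: –COOH: carbonyl C bonded to –OH and C → carboxylic acid (the –OH is not a separate alcohol).
  CH(CONH2): pendant –CONH2: carbonyl C bonded to C and N → amide.
  CH(COBr): pendant –C(=O)X: carbonyl C bonded to C and halogen → acyl halide.
  CH(OCH3): pendant –OCH3: C–O–C with sp³ C, no adjacent C=O → ether.
  CH2CO-O-COCH2: two acyl groups sharing one oxygen, –C(=O)–O–C(=O)– → anhydride.
  CH2OH: –OH on an sp³ carbon → alcohol.

acyl halide, alcohol, amide, anhydride, carboxylic acid, ether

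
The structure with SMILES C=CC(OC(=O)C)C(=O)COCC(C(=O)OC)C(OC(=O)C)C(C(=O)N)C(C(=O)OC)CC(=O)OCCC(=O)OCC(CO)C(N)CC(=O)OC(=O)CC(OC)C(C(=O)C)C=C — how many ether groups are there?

2

Reading the structure from left to right:
  CH2=CH: C=C double bond → alkene.
  CH(OCOCH3): pendant –OC(=O)CH3: an acyloxy group → ester.
  CO: –C(=O)– with carbon on both sides → ketone.
  CH2OCH2: C–O–C with sp³ carbons on both sides and no adjacent C=O → ether.
  CH(COOCH3): pendant –COOCH3: carbonyl C bonded to C and –OCH3 → ester.
  CH(OCOCH3): pendant –OC(=O)CH3: an acyloxy group → ester.
  CH(CONH2): pendant –CONH2: carbonyl C bonded to C and N → amide.
  CH(COOCH3): pendant –COOCH3: carbonyl C bonded to C and –OCH3 → ester.
  CH2COOCH2: –C(=O)–O–C with C on the carbonyl side → ester.
  CH2COOCH2: –C(=O)–O–C with C on the carbonyl side → ester.
  CH(CH2OH): pendant –CH2OH on an sp³ backbone C → alcohol.
  CH(NH2): –NH2 on an sp³ carbon with no adjacent C=O → amine.
  CH2CO-O-COCH2: two acyl groups sharing one oxygen, –C(=O)–O–C(=O)– → anhydride.
  CH(OCH3): pendant –OCH3: C–O–C with sp³ C, no adjacent C=O → ether.
  CH(COCH3): pendant –COCH3: carbonyl C bonded to two carbons → ketone.
  CH=CH2: C=C double bond → alkene.
Ether appears at: CH2OCH2, CH(OCH3) → 2.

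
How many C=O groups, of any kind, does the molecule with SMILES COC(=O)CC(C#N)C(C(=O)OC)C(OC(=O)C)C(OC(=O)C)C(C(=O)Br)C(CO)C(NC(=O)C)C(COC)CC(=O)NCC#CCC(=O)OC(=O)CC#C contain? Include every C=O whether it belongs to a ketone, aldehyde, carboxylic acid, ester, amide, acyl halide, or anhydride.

9

CH3OOC: ester, 1 C=O (running total 1).
CH(COOCH3): ester, 1 C=O (running total 2).
CH(OCOCH3): ester, 1 C=O (running total 3).
CH(OCOCH3): ester, 1 C=O (running total 4).
CH(COBr): acyl halide, 1 C=O (running total 5).
CH(NHCOCH3): amide, 1 C=O (running total 6).
CH2CONHCH2: amide, 1 C=O (running total 7).
CH2CO-O-COCH2: anhydride, 2 C=O (running total 9).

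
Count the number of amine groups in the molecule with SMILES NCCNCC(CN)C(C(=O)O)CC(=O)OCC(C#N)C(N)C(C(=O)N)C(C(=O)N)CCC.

Working along the chain:
  H2NCH2: –NH2 on an sp³ carbon with no adjacent C=O → amine.
  CH2NHCH2: C–N–C with sp³ carbons and no adjacent C=O → amine (secondary).
  CH(CH2NH2): pendant –CH2NH2: N on sp³ C, no adjacent C=O → amine.
  CH(COOH): pendant –COOH: carbonyl C bonded to C and –OH → carboxylic acid.
  CH2COOCH2: –C(=O)–O–C with C on the carbonyl side → ester.
  CH(CN): pendant –C≡N: nitrile.
  CH(NH2): –NH2 on an sp³ carbon with no adjacent C=O → amine.
  CH(CONH2): pendant –CONH2: carbonyl C bonded to C and N → amide.
  CH(CONH2): pendant –CONH2: carbonyl C bonded to C and N → amide.
Amine appears at: H2NCH2, CH2NHCH2, CH(CH2NH2), CH(NH2) → 4.

4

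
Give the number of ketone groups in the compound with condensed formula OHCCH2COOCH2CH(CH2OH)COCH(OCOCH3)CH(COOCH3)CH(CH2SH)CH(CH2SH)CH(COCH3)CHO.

terminal –CHO: carbonyl C bonded to H and C → aldehyde.
–C(=O)–O–C with C on the carbonyl side → ester.
pendant –CH2OH on an sp³ backbone C → alcohol.
–C(=O)– with carbon on both sides → ketone.
pendant –OC(=O)CH3: an acyloxy group → ester.
pendant –COOCH3: carbonyl C bonded to C and –OCH3 → ester.
pendant –CH2SH → thiol.
pendant –CH2SH → thiol.
pendant –COCH3: carbonyl C bonded to two carbons → ketone.
terminal –CHO: carbonyl C bonded to H and C → aldehyde.
Ketone appears at: CO, CH(COCH3) → 2.

2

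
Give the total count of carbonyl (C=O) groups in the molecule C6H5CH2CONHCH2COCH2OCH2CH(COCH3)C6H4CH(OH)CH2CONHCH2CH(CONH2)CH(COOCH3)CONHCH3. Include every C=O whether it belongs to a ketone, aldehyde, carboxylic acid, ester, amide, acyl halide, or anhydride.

7

CH2CONHCH2: amide, 1 C=O (running total 1).
CO: ketone, 1 C=O (running total 2).
CH(COCH3): ketone, 1 C=O (running total 3).
CH2CONHCH2: amide, 1 C=O (running total 4).
CH(CONH2): amide, 1 C=O (running total 5).
CH(COOCH3): ester, 1 C=O (running total 6).
CONHCH3: amide, 1 C=O (running total 7).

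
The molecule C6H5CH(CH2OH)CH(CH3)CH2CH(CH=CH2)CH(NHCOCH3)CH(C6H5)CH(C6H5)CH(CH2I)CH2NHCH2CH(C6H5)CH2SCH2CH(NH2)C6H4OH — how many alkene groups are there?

Working along the chain:
  C6H5: C6H5– phenyl ring → arene.
  CH(CH2OH): pendant –CH2OH on an sp³ backbone C → alcohol.
  CH(CH=CH2): pendant –CH=CH2: C=C double bond → alkene.
  CH(NHCOCH3): pendant –NHC(=O)CH3: N bonded to a carbonyl → amide (not amine).
  CH(C6H5): pendant –C6H5: benzene ring → arene.
  CH(C6H5): pendant –C6H5: benzene ring → arene.
  CH(CH2I): pendant –CH2X: halogen on sp³ carbon → alkyl halide.
  CH2NHCH2: C–N–C with sp³ carbons and no adjacent C=O → amine (secondary).
  CH(C6H5): pendant –C6H5: benzene ring → arene.
  CH2SCH2: C–S–C linkage → sulfide (thioether).
  CH(NH2): –NH2 on an sp³ carbon with no adjacent C=O → amine.
  C6H4OH: –OH attached directly to an aromatic ring → phenol (not alcohol); the ring itself is an arene.
Alkene appears at: CH(CH=CH2) → 1.

1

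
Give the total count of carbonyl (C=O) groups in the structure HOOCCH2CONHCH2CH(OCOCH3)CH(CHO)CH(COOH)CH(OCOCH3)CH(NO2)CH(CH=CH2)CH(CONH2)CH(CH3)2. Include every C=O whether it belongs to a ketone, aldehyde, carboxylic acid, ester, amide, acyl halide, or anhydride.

HOOC: carboxylic acid, 1 C=O (running total 1).
CH2CONHCH2: amide, 1 C=O (running total 2).
CH(OCOCH3): ester, 1 C=O (running total 3).
CH(CHO): aldehyde, 1 C=O (running total 4).
CH(COOH): carboxylic acid, 1 C=O (running total 5).
CH(OCOCH3): ester, 1 C=O (running total 6).
CH(CONH2): amide, 1 C=O (running total 7).

7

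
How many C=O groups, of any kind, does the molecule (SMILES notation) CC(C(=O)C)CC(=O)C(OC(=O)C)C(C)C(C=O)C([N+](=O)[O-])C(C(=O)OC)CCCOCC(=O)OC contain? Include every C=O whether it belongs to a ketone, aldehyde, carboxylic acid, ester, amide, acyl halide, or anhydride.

6

CH(COCH3): ketone, 1 C=O (running total 1).
CO: ketone, 1 C=O (running total 2).
CH(OCOCH3): ester, 1 C=O (running total 3).
CH(CHO): aldehyde, 1 C=O (running total 4).
CH(COOCH3): ester, 1 C=O (running total 5).
COOCH3: ester, 1 C=O (running total 6).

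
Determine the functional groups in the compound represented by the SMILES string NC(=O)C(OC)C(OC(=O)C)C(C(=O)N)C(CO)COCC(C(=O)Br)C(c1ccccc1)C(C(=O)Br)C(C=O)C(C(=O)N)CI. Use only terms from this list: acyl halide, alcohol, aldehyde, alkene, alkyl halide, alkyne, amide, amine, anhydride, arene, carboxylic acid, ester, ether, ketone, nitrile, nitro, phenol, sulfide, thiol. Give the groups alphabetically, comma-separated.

Working along the chain:
  H2NCO: –C(=O)NH2: carbonyl C bonded to C and to N → amide (the N is not a separate amine).
  CH(OCH3): pendant –OCH3: C–O–C with sp³ C, no adjacent C=O → ether.
  CH(OCOCH3): pendant –OC(=O)CH3: an acyloxy group → ester.
  CH(CONH2): pendant –CONH2: carbonyl C bonded to C and N → amide.
  CH(CH2OH): pendant –CH2OH on an sp³ backbone C → alcohol.
  CH2OCH2: C–O–C with sp³ carbons on both sides and no adjacent C=O → ether.
  CH(COBr): pendant –C(=O)X: carbonyl C bonded to C and halogen → acyl halide.
  CH(C6H5): pendant –C6H5: benzene ring → arene.
  CH(COBr): pendant –C(=O)X: carbonyl C bonded to C and halogen → acyl halide.
  CH(CHO): pendant –CHO: carbonyl C bonded to C and H → aldehyde.
  CH(CONH2): pendant –CONH2: carbonyl C bonded to C and N → amide.
  CH2I: halogen on an sp³ carbon → alkyl halide.

acyl halide, alcohol, aldehyde, alkyl halide, amide, arene, ester, ether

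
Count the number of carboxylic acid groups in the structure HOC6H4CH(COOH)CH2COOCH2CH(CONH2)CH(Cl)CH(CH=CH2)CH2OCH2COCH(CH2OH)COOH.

2

Taking each segment in turn:
  HOC6H4: –OH attached directly to an aromatic ring → phenol (not alcohol); the ring itself is an arene.
  CH(COOH): pendant –COOH: carbonyl C bonded to C and –OH → carboxylic acid.
  CH2COOCH2: –C(=O)–O–C with C on the carbonyl side → ester.
  CH(CONH2): pendant –CONH2: carbonyl C bonded to C and N → amide.
  CH(Cl): halogen on an sp³ carbon → alkyl halide.
  CH(CH=CH2): pendant –CH=CH2: C=C double bond → alkene.
  CH2OCH2: C–O–C with sp³ carbons on both sides and no adjacent C=O → ether.
  CO: –C(=O)– with carbon on both sides → ketone.
  CH(CH2OH): pendant –CH2OH on an sp³ backbone C → alcohol.
  COOH: –COOH: carbonyl C bonded to –OH and C → carboxylic acid (the –OH is not a separate alcohol).
Carboxylic acid appears at: CH(COOH), COOH → 2.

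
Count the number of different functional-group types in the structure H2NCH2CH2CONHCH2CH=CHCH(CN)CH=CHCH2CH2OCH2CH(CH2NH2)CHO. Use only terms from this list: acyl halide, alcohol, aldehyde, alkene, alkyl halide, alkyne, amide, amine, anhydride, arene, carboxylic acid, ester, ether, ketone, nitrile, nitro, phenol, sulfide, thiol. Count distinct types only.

–NH2 on an sp³ carbon with no adjacent C=O → amine.
–C(=O)–N– linkage → amide (the N is not an amine).
C=C double bond → alkene.
pendant –C≡N: nitrile.
C=C double bond → alkene.
C–O–C with sp³ carbons on both sides and no adjacent C=O → ether.
pendant –CH2NH2: N on sp³ C, no adjacent C=O → amine.
terminal –CHO: carbonyl C bonded to H and C → aldehyde.
Distinct types present: aldehyde, alkene, amide, amine, ether, nitrile.

6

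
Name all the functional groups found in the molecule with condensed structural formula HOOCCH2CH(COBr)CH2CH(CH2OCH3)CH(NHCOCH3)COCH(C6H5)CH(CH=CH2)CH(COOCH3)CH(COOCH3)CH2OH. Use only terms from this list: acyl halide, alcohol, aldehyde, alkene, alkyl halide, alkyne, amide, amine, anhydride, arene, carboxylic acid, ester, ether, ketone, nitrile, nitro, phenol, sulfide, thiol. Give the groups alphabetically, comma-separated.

acyl halide, alcohol, alkene, amide, arene, carboxylic acid, ester, ether, ketone

Taking each segment in turn:
  HOOC: –COOH: carbonyl C bonded to –OH and C → carboxylic acid (the –OH is not a separate alcohol).
  CH(COBr): pendant –C(=O)X: carbonyl C bonded to C and halogen → acyl halide.
  CH(CH2OCH3): pendant –CH2OCH3: C–O–C linkage → ether.
  CH(NHCOCH3): pendant –NHC(=O)CH3: N bonded to a carbonyl → amide (not amine).
  CO: –C(=O)– with carbon on both sides → ketone.
  CH(C6H5): pendant –C6H5: benzene ring → arene.
  CH(CH=CH2): pendant –CH=CH2: C=C double bond → alkene.
  CH(COOCH3): pendant –COOCH3: carbonyl C bonded to C and –OCH3 → ester.
  CH(COOCH3): pendant –COOCH3: carbonyl C bonded to C and –OCH3 → ester.
  CH2OH: –OH on an sp³ carbon → alcohol.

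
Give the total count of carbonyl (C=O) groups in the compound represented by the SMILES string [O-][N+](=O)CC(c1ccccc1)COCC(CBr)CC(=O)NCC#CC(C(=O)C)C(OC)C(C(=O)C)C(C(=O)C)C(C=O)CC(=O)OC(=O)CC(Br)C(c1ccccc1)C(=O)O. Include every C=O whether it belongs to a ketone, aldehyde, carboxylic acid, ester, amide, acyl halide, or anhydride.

CH2CONHCH2: amide, 1 C=O (running total 1).
CH(COCH3): ketone, 1 C=O (running total 2).
CH(COCH3): ketone, 1 C=O (running total 3).
CH(COCH3): ketone, 1 C=O (running total 4).
CH(CHO): aldehyde, 1 C=O (running total 5).
CH2CO-O-COCH2: anhydride, 2 C=O (running total 7).
COOH: carboxylic acid, 1 C=O (running total 8).

8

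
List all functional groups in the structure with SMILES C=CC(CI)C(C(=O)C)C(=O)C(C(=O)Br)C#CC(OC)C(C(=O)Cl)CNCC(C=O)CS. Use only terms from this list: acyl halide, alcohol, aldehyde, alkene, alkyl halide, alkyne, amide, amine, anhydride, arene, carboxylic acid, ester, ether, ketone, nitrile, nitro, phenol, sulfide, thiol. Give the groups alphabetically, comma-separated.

Taking each segment in turn:
  CH2=CH: C=C double bond → alkene.
  CH(CH2I): pendant –CH2X: halogen on sp³ carbon → alkyl halide.
  CH(COCH3): pendant –COCH3: carbonyl C bonded to two carbons → ketone.
  CO: –C(=O)– with carbon on both sides → ketone.
  CH(COBr): pendant –C(=O)X: carbonyl C bonded to C and halogen → acyl halide.
  C≡C: C≡C triple bond → alkyne.
  CH(OCH3): pendant –OCH3: C–O–C with sp³ C, no adjacent C=O → ether.
  CH(COCl): pendant –C(=O)X: carbonyl C bonded to C and halogen → acyl halide.
  CH2NHCH2: C–N–C with sp³ carbons and no adjacent C=O → amine (secondary).
  CH(CHO): pendant –CHO: carbonyl C bonded to C and H → aldehyde.
  CH2SH: –SH on an sp³ carbon → thiol.

acyl halide, aldehyde, alkene, alkyl halide, alkyne, amine, ether, ketone, thiol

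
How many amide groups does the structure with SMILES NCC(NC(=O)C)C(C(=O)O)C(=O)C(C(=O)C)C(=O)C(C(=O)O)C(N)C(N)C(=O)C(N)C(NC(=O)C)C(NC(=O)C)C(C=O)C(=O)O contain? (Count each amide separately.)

Taking each segment in turn:
  H2NCH2: –NH2 on an sp³ carbon with no adjacent C=O → amine.
  CH(NHCOCH3): pendant –NHC(=O)CH3: N bonded to a carbonyl → amide (not amine).
  CH(COOH): pendant –COOH: carbonyl C bonded to C and –OH → carboxylic acid.
  CO: –C(=O)– with carbon on both sides → ketone.
  CH(COCH3): pendant –COCH3: carbonyl C bonded to two carbons → ketone.
  CO: –C(=O)– with carbon on both sides → ketone.
  CH(COOH): pendant –COOH: carbonyl C bonded to C and –OH → carboxylic acid.
  CH(NH2): –NH2 on an sp³ carbon with no adjacent C=O → amine.
  CH(NH2): –NH2 on an sp³ carbon with no adjacent C=O → amine.
  CO: –C(=O)– with carbon on both sides → ketone.
  CH(NH2): –NH2 on an sp³ carbon with no adjacent C=O → amine.
  CH(NHCOCH3): pendant –NHC(=O)CH3: N bonded to a carbonyl → amide (not amine).
  CH(NHCOCH3): pendant –NHC(=O)CH3: N bonded to a carbonyl → amide (not amine).
  CH(CHO): pendant –CHO: carbonyl C bonded to C and H → aldehyde.
  COOH: –COOH: carbonyl C bonded to –OH and C → carboxylic acid (the –OH is not a separate alcohol).
Amide appears at: CH(NHCOCH3), CH(NHCOCH3), CH(NHCOCH3) → 3.

3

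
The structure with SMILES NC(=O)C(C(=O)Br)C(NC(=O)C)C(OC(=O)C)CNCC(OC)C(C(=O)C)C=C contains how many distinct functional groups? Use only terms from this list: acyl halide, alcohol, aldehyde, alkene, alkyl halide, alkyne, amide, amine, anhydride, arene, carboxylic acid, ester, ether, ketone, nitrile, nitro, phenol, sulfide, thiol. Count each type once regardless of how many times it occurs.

Working along the chain:
  H2NCO: –C(=O)NH2: carbonyl C bonded to C and to N → amide (the N is not a separate amine).
  CH(COBr): pendant –C(=O)X: carbonyl C bonded to C and halogen → acyl halide.
  CH(NHCOCH3): pendant –NHC(=O)CH3: N bonded to a carbonyl → amide (not amine).
  CH(OCOCH3): pendant –OC(=O)CH3: an acyloxy group → ester.
  CH2NHCH2: C–N–C with sp³ carbons and no adjacent C=O → amine (secondary).
  CH(OCH3): pendant –OCH3: C–O–C with sp³ C, no adjacent C=O → ether.
  CH(COCH3): pendant –COCH3: carbonyl C bonded to two carbons → ketone.
  CH=CH2: C=C double bond → alkene.
Distinct types present: acyl halide, alkene, amide, amine, ester, ether, ketone.

7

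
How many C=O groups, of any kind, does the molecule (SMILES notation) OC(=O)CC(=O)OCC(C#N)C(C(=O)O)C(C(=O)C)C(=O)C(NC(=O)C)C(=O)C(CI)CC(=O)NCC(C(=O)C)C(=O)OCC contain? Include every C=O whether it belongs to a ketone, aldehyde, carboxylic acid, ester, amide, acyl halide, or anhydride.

10

HOOC: carboxylic acid, 1 C=O (running total 1).
CH2COOCH2: ester, 1 C=O (running total 2).
CH(COOH): carboxylic acid, 1 C=O (running total 3).
CH(COCH3): ketone, 1 C=O (running total 4).
CO: ketone, 1 C=O (running total 5).
CH(NHCOCH3): amide, 1 C=O (running total 6).
CO: ketone, 1 C=O (running total 7).
CH2CONHCH2: amide, 1 C=O (running total 8).
CH(COCH3): ketone, 1 C=O (running total 9).
COOCH2CH3: ester, 1 C=O (running total 10).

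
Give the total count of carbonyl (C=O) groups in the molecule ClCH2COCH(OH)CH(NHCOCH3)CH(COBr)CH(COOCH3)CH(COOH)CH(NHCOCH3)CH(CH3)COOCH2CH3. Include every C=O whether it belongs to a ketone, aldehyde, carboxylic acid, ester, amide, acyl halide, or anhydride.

CO: ketone, 1 C=O (running total 1).
CH(NHCOCH3): amide, 1 C=O (running total 2).
CH(COBr): acyl halide, 1 C=O (running total 3).
CH(COOCH3): ester, 1 C=O (running total 4).
CH(COOH): carboxylic acid, 1 C=O (running total 5).
CH(NHCOCH3): amide, 1 C=O (running total 6).
COOCH2CH3: ester, 1 C=O (running total 7).

7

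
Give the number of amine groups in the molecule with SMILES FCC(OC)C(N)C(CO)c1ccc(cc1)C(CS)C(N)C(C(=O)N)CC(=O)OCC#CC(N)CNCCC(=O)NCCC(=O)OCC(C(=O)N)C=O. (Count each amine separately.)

4

halogen on an sp³ carbon → alkyl halide.
pendant –OCH3: C–O–C with sp³ C, no adjacent C=O → ether.
–NH2 on an sp³ carbon with no adjacent C=O → amine.
pendant –CH2OH on an sp³ backbone C → alcohol.
para-disubstituted benzene ring → arene.
pendant –CH2SH → thiol.
–NH2 on an sp³ carbon with no adjacent C=O → amine.
pendant –CONH2: carbonyl C bonded to C and N → amide.
–C(=O)–O–C with C on the carbonyl side → ester.
C≡C triple bond → alkyne.
–NH2 on an sp³ carbon with no adjacent C=O → amine.
C–N–C with sp³ carbons and no adjacent C=O → amine (secondary).
–C(=O)–N– linkage → amide (the N is not an amine).
–C(=O)–O–C with C on the carbonyl side → ester.
pendant –CONH2: carbonyl C bonded to C and N → amide.
terminal –CHO: carbonyl C bonded to H and C → aldehyde.
Amine appears at: CH(NH2), CH(NH2), CH(NH2), CH2NHCH2 → 4.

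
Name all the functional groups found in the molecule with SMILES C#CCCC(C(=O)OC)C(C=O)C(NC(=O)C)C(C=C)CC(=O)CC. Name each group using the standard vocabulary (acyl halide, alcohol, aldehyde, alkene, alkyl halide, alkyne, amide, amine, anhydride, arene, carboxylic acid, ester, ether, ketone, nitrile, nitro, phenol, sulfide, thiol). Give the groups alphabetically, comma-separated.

aldehyde, alkene, alkyne, amide, ester, ketone

C≡C triple bond → alkyne.
pendant –COOCH3: carbonyl C bonded to C and –OCH3 → ester.
pendant –CHO: carbonyl C bonded to C and H → aldehyde.
pendant –NHC(=O)CH3: N bonded to a carbonyl → amide (not amine).
pendant –CH=CH2: C=C double bond → alkene.
–C(=O)– with carbon on both sides → ketone.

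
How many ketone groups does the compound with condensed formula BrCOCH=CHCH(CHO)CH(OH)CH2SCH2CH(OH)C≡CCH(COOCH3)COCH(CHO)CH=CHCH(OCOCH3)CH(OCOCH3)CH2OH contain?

1

Reading the structure from left to right:
  BrCO: –C(=O)Br: carbonyl C bonded to C and to a halogen → acyl halide (not alkyl halide).
  CH=CH: C=C double bond → alkene.
  CH(CHO): pendant –CHO: carbonyl C bonded to C and H → aldehyde.
  CH(OH): –OH on an sp³ carbon → alcohol (secondary).
  CH2SCH2: C–S–C linkage → sulfide (thioether).
  CH(OH): –OH on an sp³ carbon → alcohol (secondary).
  C≡C: C≡C triple bond → alkyne.
  CH(COOCH3): pendant –COOCH3: carbonyl C bonded to C and –OCH3 → ester.
  CO: –C(=O)– with carbon on both sides → ketone.
  CH(CHO): pendant –CHO: carbonyl C bonded to C and H → aldehyde.
  CH=CH: C=C double bond → alkene.
  CH(OCOCH3): pendant –OC(=O)CH3: an acyloxy group → ester.
  CH(OCOCH3): pendant –OC(=O)CH3: an acyloxy group → ester.
  CH2OH: –OH on an sp³ carbon → alcohol.
Ketone appears at: CO → 1.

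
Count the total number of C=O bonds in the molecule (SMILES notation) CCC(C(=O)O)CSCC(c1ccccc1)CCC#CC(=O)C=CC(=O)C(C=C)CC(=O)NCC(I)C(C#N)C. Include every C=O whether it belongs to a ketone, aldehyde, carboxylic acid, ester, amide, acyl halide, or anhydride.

CH(COOH): carboxylic acid, 1 C=O (running total 1).
CO: ketone, 1 C=O (running total 2).
CO: ketone, 1 C=O (running total 3).
CH2CONHCH2: amide, 1 C=O (running total 4).

4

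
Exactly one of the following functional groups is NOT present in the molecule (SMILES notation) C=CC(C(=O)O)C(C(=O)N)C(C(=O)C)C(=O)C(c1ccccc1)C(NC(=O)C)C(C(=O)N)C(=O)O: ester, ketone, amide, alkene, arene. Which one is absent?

arene: present (CH(C6H5) — pendant –C6H5: benzene ring → arene).
alkene: present (CH2=CH — C=C double bond → alkene).
ketone: present (CH(COCH3) — pendant –COCH3: carbonyl C bonded to two carbons → ketone).
amide: present (CH(CONH2) — pendant –CONH2: carbonyl C bonded to C and N → amide).
ester: no segment matches this pattern.

ester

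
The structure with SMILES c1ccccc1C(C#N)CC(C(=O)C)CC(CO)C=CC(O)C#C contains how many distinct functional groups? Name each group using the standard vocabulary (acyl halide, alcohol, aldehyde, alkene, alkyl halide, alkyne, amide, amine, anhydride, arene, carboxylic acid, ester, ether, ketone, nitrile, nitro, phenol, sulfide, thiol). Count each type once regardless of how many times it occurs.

6

Reading the structure from left to right:
  C6H5: C6H5– phenyl ring → arene.
  CH(CN): pendant –C≡N: nitrile.
  CH(COCH3): pendant –COCH3: carbonyl C bonded to two carbons → ketone.
  CH(CH2OH): pendant –CH2OH on an sp³ backbone C → alcohol.
  CH=CH: C=C double bond → alkene.
  CH(OH): –OH on an sp³ carbon → alcohol (secondary).
  C≡CH: C≡C triple bond → alkyne.
Distinct types present: alcohol, alkene, alkyne, arene, ketone, nitrile.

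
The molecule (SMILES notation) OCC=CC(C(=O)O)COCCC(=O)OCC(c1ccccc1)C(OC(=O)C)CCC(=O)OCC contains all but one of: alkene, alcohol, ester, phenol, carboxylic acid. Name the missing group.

phenol

carboxylic acid: present (CH(COOH) — pendant –COOH: carbonyl C bonded to C and –OH → carboxylic acid).
alcohol: present (HOCH2 — HO– on an sp³ carbon → alcohol).
ester: present (CH2COOCH2 — –C(=O)–O–C with C on the carbonyl side → ester).
alkene: present (CH=CH — C=C double bond → alkene).
phenol: absent. In HOCH2, the –OH is on an sp³ carbon, not on an aromatic ring, so it is an alcohol.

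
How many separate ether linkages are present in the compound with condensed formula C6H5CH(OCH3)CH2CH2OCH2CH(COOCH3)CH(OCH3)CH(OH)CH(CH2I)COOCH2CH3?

Reading the structure from left to right:
  C6H5: C6H5– phenyl ring → arene.
  CH(OCH3): pendant –OCH3: C–O–C with sp³ C, no adjacent C=O → ether.
  CH2OCH2: C–O–C with sp³ carbons on both sides and no adjacent C=O → ether.
  CH(COOCH3): pendant –COOCH3: carbonyl C bonded to C and –OCH3 → ester.
  CH(OCH3): pendant –OCH3: C–O–C with sp³ C, no adjacent C=O → ether.
  CH(OH): –OH on an sp³ carbon → alcohol (secondary).
  CH(CH2I): pendant –CH2X: halogen on sp³ carbon → alkyl halide.
  COOCH2CH3: –C(=O)OCH2CH3: carbonyl C bonded to C and to –OEt → ester.
Ether appears at: CH(OCH3), CH2OCH2, CH(OCH3) → 3.

3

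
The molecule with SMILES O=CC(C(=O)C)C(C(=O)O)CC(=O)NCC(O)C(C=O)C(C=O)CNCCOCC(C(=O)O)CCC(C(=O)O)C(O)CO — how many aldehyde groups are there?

Working along the chain:
  OHC: terminal –CHO: carbonyl C bonded to H and C → aldehyde.
  CH(COCH3): pendant –COCH3: carbonyl C bonded to two carbons → ketone.
  CH(COOH): pendant –COOH: carbonyl C bonded to C and –OH → carboxylic acid.
  CH2CONHCH2: –C(=O)–N– linkage → amide (the N is not an amine).
  CH(OH): –OH on an sp³ carbon → alcohol (secondary).
  CH(CHO): pendant –CHO: carbonyl C bonded to C and H → aldehyde.
  CH(CHO): pendant –CHO: carbonyl C bonded to C and H → aldehyde.
  CH2NHCH2: C–N–C with sp³ carbons and no adjacent C=O → amine (secondary).
  CH2OCH2: C–O–C with sp³ carbons on both sides and no adjacent C=O → ether.
  CH(COOH): pendant –COOH: carbonyl C bonded to C and –OH → carboxylic acid.
  CH(COOH): pendant –COOH: carbonyl C bonded to C and –OH → carboxylic acid.
  CH(OH): –OH on an sp³ carbon → alcohol (secondary).
  CH2OH: –OH on an sp³ carbon → alcohol.
Aldehyde appears at: OHC, CH(CHO), CH(CHO) → 3.

3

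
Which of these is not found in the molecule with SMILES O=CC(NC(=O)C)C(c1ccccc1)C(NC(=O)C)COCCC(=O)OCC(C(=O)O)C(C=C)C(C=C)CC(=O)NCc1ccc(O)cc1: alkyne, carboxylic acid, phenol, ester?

alkyne

phenol: present (C6H4OH — –OH attached directly to an aromatic ring → phenol (not alcohol); the ring itself is an arene).
carboxylic acid: present (CH(COOH) — pendant –COOH: carbonyl C bonded to C and –OH → carboxylic acid).
ester: present (CH2COOCH2 — –C(=O)–O–C with C on the carbonyl side → ester).
alkyne: no segment matches this pattern.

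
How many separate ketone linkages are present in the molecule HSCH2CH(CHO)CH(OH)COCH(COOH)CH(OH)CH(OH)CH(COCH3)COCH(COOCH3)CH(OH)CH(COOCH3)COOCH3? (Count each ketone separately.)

3

Reading the structure from left to right:
  HSCH2: –SH on an sp³ carbon → thiol.
  CH(CHO): pendant –CHO: carbonyl C bonded to C and H → aldehyde.
  CH(OH): –OH on an sp³ carbon → alcohol (secondary).
  CO: –C(=O)– with carbon on both sides → ketone.
  CH(COOH): pendant –COOH: carbonyl C bonded to C and –OH → carboxylic acid.
  CH(OH): –OH on an sp³ carbon → alcohol (secondary).
  CH(OH): –OH on an sp³ carbon → alcohol (secondary).
  CH(COCH3): pendant –COCH3: carbonyl C bonded to two carbons → ketone.
  CO: –C(=O)– with carbon on both sides → ketone.
  CH(COOCH3): pendant –COOCH3: carbonyl C bonded to C and –OCH3 → ester.
  CH(OH): –OH on an sp³ carbon → alcohol (secondary).
  CH(COOCH3): pendant –COOCH3: carbonyl C bonded to C and –OCH3 → ester.
  COOCH3: –C(=O)OCH3: carbonyl C bonded to C and to –OCH3 → ester (not ketone + ether).
Ketone appears at: CO, CH(COCH3), CO → 3.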